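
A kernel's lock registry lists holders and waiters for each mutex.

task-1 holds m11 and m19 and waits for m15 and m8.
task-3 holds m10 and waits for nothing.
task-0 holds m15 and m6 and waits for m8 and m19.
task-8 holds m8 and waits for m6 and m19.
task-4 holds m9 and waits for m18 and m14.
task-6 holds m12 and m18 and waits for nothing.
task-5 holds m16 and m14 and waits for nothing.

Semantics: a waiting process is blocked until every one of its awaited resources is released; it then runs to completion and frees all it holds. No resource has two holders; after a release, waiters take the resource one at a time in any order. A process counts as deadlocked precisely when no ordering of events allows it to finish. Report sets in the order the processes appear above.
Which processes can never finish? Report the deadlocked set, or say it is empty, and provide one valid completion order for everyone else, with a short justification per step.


Deadlocked: task-1, task-0 and task-8.
Key observation: the knot is the closed ring of waits task-1 -> task-0 -> task-1; task-8 is caught in further circular waits.
A valid finishing order for the others: task-3, task-5, task-6, task-4.
Walking it through:
  run task-3 (it waits on nothing); releases m10
  run task-5 (it waits on nothing); releases m16 and m14
  run task-6 (it waits on nothing); releases m12 and m18
  task-4: everything it awaited (m18 and m14) is free; runs, freeing m9


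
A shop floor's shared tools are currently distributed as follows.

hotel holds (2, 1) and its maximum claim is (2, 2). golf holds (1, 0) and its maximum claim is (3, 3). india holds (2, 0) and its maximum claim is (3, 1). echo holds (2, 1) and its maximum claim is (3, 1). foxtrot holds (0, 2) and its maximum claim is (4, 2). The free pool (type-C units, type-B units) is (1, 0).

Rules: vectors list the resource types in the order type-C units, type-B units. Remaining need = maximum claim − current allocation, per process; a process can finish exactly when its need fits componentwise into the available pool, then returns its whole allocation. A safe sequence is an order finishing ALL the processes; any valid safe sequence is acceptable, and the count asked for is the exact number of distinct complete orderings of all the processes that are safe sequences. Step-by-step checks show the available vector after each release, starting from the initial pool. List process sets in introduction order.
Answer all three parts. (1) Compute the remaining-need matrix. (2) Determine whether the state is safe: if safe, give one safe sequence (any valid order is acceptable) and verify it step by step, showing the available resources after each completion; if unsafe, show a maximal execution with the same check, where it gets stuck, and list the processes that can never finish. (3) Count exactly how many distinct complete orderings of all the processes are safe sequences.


(1) Outstanding need per process (order type-C units, type-B units):
  hotel: (0, 1)
  golf: (2, 3)
  india: (1, 1)
  echo: (1, 0)
  foxtrot: (4, 0)
(2) SAFE. One safe sequence: echo, hotel, india, foxtrot, golf.
Key observation: echo marks the first exact bind of the order: its need (1, 0) fits the free (1, 0) with zero slack on a requested resource.
Verifying each step:
  pool = (1, 0)
  echo needs (1, 0) <= (1, 0) -> finishes; pool += (2, 1) = (3, 1)
  hotel needs (0, 1) <= (3, 1) -> finishes; pool += (2, 1) = (5, 2)
  india needs (1, 1) <= (5, 2) -> finishes; pool += (2, 0) = (7, 2)
  foxtrot needs (4, 0) <= (7, 2) -> finishes; pool += (0, 2) = (7, 4)
  golf needs (2, 3) <= (7, 4) -> finishes; pool += (1, 0) = (8, 4)
(3) Exactly 6 of the possible complete orderings are safe sequences.


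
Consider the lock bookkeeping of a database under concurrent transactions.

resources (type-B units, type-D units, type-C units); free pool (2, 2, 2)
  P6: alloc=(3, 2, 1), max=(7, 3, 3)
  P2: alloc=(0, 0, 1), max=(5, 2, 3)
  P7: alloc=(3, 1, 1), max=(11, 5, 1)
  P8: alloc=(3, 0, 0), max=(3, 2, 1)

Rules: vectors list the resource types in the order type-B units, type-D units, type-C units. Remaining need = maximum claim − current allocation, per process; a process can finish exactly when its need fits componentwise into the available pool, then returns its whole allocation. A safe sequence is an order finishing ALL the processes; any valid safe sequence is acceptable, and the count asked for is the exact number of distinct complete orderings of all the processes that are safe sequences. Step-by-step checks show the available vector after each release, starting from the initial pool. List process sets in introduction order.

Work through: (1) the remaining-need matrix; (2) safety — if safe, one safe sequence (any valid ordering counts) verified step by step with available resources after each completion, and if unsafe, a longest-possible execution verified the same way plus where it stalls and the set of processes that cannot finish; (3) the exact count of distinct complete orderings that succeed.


(1) Need matrix, components ordered type-B units, type-D units, type-C units:
  P6: (4, 1, 2)
  P2: (5, 2, 2)
  P7: (8, 4, 0)
  P8: (0, 2, 1)
(2) SAFE, for example via the order P8, P2, P6, P7.
Key observation: the first exact fit in this order is P8 — it needs (0, 2, 1) with (2, 2, 2) free, meeting a requested resource to the last unit.
Verifying each step:
  pool = (2, 2, 2)
  P8 needs (0, 2, 1) <= (2, 2, 2) -> finishes; pool += (3, 0, 0) = (5, 2, 2)
  P2 needs (5, 2, 2) <= (5, 2, 2) -> finishes; pool += (0, 0, 1) = (5, 2, 3)
  P6 needs (4, 1, 2) <= (5, 2, 3) -> finishes; pool += (3, 2, 1) = (8, 4, 4)
  P7 needs (8, 4, 0) <= (8, 4, 4) -> finishes; pool += (3, 1, 1) = (11, 5, 5)
(3) Precisely 3 of the possible complete orderings are safe sequences.


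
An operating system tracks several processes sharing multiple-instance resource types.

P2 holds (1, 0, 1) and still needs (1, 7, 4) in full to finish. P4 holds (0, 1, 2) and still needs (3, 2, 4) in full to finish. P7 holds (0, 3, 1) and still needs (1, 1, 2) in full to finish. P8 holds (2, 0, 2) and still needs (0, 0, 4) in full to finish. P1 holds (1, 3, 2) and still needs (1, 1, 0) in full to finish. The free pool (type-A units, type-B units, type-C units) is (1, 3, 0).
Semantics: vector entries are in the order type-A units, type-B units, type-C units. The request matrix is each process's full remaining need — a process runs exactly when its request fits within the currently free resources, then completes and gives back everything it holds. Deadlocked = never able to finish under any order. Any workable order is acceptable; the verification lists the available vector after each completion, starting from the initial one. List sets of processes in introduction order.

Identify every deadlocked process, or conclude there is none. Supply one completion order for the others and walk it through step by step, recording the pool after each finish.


Deadlocked set: P2, P4 and P8.
Key observation: the pool after P1, P7 is (2, 9, 3); every surviving request exceeds it in type-C units, so progress ends there.
The rest can finish in the order P1, P7. Walking it through:
  pool = (1, 3, 0)
  P1: need (1, 1, 0) fits (1, 3, 0); releases (1, 3, 2), pool now (2, 6, 2)
  P7: need (1, 1, 2) fits (2, 6, 2); releases (0, 3, 1), pool now (2, 9, 3)
None of the blocked processes ever fits:
  blocked: P2 wants (1, 7, 4), pool (2, 9, 3) — not enough type-C units
  blocked: P4 wants (3, 2, 4), pool (2, 9, 3) — not enough type-A units and type-C units
  blocked: P8 wants (0, 0, 4), pool (2, 9, 3) — not enough type-C units


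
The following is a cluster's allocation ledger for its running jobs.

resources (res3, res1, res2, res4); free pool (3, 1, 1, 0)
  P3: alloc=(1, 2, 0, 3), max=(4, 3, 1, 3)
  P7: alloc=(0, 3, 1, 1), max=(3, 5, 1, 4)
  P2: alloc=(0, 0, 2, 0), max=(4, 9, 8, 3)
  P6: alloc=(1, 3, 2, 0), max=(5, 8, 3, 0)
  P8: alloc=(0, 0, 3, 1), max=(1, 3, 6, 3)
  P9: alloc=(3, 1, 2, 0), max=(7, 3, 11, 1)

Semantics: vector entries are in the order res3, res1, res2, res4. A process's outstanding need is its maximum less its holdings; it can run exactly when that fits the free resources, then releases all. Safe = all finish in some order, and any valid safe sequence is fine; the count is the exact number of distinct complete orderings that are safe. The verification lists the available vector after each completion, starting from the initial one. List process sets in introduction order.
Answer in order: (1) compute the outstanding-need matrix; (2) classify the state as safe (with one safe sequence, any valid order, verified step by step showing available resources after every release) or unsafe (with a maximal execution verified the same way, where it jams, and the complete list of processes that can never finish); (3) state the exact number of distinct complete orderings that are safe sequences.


(1) Need matrix, components ordered res3, res1, res2, res4:
  P3: (3, 1, 1, 0)
  P7: (3, 2, 0, 3)
  P2: (4, 9, 6, 3)
  P6: (4, 5, 1, 0)
  P8: (1, 3, 3, 2)
  P9: (4, 2, 9, 1)
(2) SAFE. One safe sequence: P3, P7, P6, P8, P2, P9.
Key observation: P3 marks the first exact bind of the order: its need (3, 1, 1, 0) fits the free (3, 1, 1, 0) with zero slack on a requested resource.
Step-by-step check:
  pool = (3, 1, 1, 0)
  P3 needs (3, 1, 1, 0) <= (3, 1, 1, 0) -> finishes; pool += (1, 2, 0, 3) = (4, 3, 1, 3)
  P7 needs (3, 2, 0, 3) <= (4, 3, 1, 3) -> finishes; pool += (0, 3, 1, 1) = (4, 6, 2, 4)
  P6 needs (4, 5, 1, 0) <= (4, 6, 2, 4) -> finishes; pool += (1, 3, 2, 0) = (5, 9, 4, 4)
  P8 needs (1, 3, 3, 2) <= (5, 9, 4, 4) -> finishes; pool += (0, 0, 3, 1) = (5, 9, 7, 5)
  P2 needs (4, 9, 6, 3) <= (5, 9, 7, 5) -> finishes; pool += (0, 0, 2, 0) = (5, 9, 9, 5)
  P9 needs (4, 2, 9, 1) <= (5, 9, 9, 5) -> finishes; pool += (3, 1, 2, 0) = (8, 10, 11, 5)
(3) The exact count: 1 of the possible complete orderings is a safe sequence.


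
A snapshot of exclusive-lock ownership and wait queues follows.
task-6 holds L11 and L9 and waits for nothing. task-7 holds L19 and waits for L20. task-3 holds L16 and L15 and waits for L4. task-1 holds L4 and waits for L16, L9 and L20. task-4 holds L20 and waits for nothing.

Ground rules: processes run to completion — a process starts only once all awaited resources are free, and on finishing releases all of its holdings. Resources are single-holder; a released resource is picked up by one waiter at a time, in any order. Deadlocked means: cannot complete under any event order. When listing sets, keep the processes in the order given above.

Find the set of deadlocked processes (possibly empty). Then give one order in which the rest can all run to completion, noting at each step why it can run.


Deadlocked: task-3 and task-1.
Key observation: the knot is the closed ring of waits task-3 -> task-1 -> task-3; no other process is dragged down with it.
The rest can finish in the order task-6, task-4, task-7.
Check, step by step:
  task-6: no waits; runs immediately, freeing L11 and L9
  task-4: no waits; runs immediately, freeing L20
  task-7: everything it awaited (L20) is free; runs, freeing L19


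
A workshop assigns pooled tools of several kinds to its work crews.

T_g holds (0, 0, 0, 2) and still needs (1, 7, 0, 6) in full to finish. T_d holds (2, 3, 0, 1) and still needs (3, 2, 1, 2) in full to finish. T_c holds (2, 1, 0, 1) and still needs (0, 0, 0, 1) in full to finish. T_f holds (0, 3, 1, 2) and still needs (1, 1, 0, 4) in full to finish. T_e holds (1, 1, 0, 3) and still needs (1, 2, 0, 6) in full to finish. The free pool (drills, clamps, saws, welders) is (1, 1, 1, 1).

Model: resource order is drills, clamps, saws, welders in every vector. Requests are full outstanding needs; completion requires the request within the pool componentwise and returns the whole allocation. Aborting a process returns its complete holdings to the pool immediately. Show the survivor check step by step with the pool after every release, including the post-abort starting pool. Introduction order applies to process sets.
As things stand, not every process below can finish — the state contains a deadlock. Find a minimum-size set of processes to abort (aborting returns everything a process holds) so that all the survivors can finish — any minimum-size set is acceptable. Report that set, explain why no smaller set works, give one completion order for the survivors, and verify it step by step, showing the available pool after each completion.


Minimum abort set: T_e.
Key observation: the returned (1, 1, 0, 3) from T_e is what brings T_f — unrunnable before, under any order — into play at step 1.
Why nothing smaller works: aborting no one leaves the state deadlocked as given.
Survivors finish in the order: T_f, T_c, T_d, T_g. Step-by-step check (pool after the aborts first):
  pool = (2, 2, 1, 4)
  T_f needs (1, 1, 0, 4) <= (2, 2, 1, 4) -> finishes; pool += (0, 3, 1, 2) = (2, 5, 2, 6)
  T_c needs (0, 0, 0, 1) <= (2, 5, 2, 6) -> finishes; pool += (2, 1, 0, 1) = (4, 6, 2, 7)
  T_d needs (3, 2, 1, 2) <= (4, 6, 2, 7) -> finishes; pool += (2, 3, 0, 1) = (6, 9, 2, 8)
  T_g needs (1, 7, 0, 6) <= (6, 9, 2, 8) -> finishes; pool += (0, 0, 0, 2) = (6, 9, 2, 10)


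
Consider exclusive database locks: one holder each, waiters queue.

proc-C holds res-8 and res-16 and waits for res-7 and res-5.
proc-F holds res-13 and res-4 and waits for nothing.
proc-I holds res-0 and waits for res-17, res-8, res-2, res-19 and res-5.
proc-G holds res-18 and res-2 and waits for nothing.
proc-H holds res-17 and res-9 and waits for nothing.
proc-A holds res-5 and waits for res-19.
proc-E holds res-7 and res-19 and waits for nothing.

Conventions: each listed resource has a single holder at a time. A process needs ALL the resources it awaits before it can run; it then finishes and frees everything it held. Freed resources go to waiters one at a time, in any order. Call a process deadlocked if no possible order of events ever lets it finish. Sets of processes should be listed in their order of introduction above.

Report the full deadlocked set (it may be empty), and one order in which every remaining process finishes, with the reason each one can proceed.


No process is deadlocked.
Key observation: every chain of waits terminates; starting from the processes that wait on nothing, all the rest unlock in turn.
A valid finishing order for the others: proc-F, proc-E, proc-H, proc-A, proc-C, proc-G, proc-I.
Step-by-step check:
  run proc-F (it waits on nothing); releases res-13 and res-4
  run proc-E (it waits on nothing); releases res-7 and res-19
  run proc-H (it waits on nothing); releases res-17 and res-9
  run proc-A (all its waits — res-19 — are resolved); releases res-5
  run proc-C (all its waits — res-7 and res-5 — are resolved); releases res-8 and res-16
  run proc-G (it waits on nothing); releases res-18 and res-2
  run proc-I (all its waits — res-17, res-8, res-2, res-19 and res-5 — are resolved); releases res-0


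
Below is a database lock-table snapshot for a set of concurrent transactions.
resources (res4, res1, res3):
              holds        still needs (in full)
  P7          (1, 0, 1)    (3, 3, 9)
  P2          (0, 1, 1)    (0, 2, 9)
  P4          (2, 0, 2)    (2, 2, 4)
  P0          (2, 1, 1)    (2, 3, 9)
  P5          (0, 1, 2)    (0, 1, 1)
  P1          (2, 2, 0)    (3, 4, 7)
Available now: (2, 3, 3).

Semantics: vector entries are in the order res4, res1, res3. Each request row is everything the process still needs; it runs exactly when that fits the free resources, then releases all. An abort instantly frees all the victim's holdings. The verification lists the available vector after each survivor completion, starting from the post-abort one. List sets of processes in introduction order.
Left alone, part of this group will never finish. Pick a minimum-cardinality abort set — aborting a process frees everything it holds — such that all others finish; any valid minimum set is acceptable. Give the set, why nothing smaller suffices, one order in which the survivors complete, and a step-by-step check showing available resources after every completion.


Abort P2 and P0.
Key observation: aborting P2 and P0 returns (2, 2, 2), and P7 — hopeless before — runs at step 3 with the returned capacity in the pool.
No one abort is enough; case by case: P7 alone leaves P2 blocked (short on res3); P2 alone leaves P7 blocked (short on res3); P4 alone leaves P7 blocked (short on res3); P0 alone leaves P7 blocked (short on res3); P5 alone leaves P7 blocked (short on res3); P1 alone leaves P7 blocked (short on res3).
One survivor order: P4, P5, P7, P1. Step-by-step check (post-abort pool first):
  pool = (4, 5, 5)
  P4 needs (2, 2, 4) <= (4, 5, 5) -> finishes; pool += (2, 0, 2) = (6, 5, 7)
  P5 needs (0, 1, 1) <= (6, 5, 7) -> finishes; pool += (0, 1, 2) = (6, 6, 9)
  P7 needs (3, 3, 9) <= (6, 6, 9) -> finishes; pool += (1, 0, 1) = (7, 6, 10)
  P1 needs (3, 4, 7) <= (7, 6, 10) -> finishes; pool += (2, 2, 0) = (9, 8, 10)


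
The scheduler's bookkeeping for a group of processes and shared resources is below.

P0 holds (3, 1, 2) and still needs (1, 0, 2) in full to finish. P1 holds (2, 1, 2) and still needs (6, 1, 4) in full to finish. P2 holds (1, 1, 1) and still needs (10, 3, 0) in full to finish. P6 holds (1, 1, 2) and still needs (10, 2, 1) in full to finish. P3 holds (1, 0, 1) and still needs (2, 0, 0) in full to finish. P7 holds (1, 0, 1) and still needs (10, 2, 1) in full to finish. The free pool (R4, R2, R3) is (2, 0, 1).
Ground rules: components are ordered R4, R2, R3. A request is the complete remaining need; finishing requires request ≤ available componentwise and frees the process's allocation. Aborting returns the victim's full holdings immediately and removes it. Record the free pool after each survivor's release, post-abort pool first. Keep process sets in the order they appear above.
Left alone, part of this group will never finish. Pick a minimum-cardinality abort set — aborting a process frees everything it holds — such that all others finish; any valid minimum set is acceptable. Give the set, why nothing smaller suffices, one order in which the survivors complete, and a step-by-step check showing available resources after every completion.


Minimum abort set: P2 and P7.
Key observation: aborting P2 and P7 returns (2, 1, 2), and P6 — hopeless before — runs at step 4 with the returned capacity in the pool.
No one abort is enough; case by case: P0 alone leaves P2 blocked (short on R4 and R2); P1 alone leaves P2 blocked (short on R4 and R2); P2 alone leaves P6 blocked (short on R4); P6 alone leaves P2 blocked (short on R4); P3 alone leaves P2 blocked (short on R4 and R2); P7 alone leaves P2 blocked (short on R4 and R2).
One survivor order: P0, P3, P1, P6. Verifying each step (post-abort pool first):
  pool = (4, 1, 3)
  P0 needs (1, 0, 2) <= (4, 1, 3) -> finishes; pool += (3, 1, 2) = (7, 2, 5)
  P3 needs (2, 0, 0) <= (7, 2, 5) -> finishes; pool += (1, 0, 1) = (8, 2, 6)
  P1 needs (6, 1, 4) <= (8, 2, 6) -> finishes; pool += (2, 1, 2) = (10, 3, 8)
  P6 needs (10, 2, 1) <= (10, 3, 8) -> finishes; pool += (1, 1, 2) = (11, 4, 10)


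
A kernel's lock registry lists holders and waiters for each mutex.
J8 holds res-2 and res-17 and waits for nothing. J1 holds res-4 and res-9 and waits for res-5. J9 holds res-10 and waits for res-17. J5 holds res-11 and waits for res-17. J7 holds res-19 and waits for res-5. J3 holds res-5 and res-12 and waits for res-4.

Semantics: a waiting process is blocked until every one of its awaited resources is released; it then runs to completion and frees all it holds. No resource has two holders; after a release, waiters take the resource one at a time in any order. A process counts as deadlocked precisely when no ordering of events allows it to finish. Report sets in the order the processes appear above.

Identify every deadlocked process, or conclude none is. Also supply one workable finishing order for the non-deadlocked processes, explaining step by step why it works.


Deadlocked: J1, J7 and J3.
Key observation: the waits loop around J1 -> J3 -> J1 with no way out; J7 waits into the deadlock from upstream.
A valid finishing order for the others: J8, J9, J5.
Walking it through:
  J8 waits on nothing -> runs at once and releases res-2 and res-17
  run J9 (all its waits — res-17 — are resolved); releases res-10
  run J5 (all its waits — res-17 — are resolved); releases res-11


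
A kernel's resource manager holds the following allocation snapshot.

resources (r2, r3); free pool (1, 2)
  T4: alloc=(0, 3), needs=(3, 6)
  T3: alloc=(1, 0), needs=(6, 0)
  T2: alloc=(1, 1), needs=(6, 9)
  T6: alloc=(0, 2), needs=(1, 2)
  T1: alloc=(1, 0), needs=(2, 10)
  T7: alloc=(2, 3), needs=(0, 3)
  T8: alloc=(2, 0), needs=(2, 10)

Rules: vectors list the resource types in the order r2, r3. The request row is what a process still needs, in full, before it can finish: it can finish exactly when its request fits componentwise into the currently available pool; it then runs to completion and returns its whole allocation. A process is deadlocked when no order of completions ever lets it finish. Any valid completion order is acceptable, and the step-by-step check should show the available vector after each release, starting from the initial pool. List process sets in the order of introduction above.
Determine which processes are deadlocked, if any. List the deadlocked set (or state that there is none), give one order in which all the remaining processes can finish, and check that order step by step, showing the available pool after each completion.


The deadlocked set is empty.
Key observation: there is always a runnable process — T6 first — so the state unwinds completely.
One completion order for the rest: T6, T7, T4, T1, T8, T3, T2. Step-by-step check:
  pool = (1, 2)
  run T6 (needs (1, 2), free (1, 2)); after release of (0, 2) the pool is (1, 4)
  run T7 (needs (0, 3), free (1, 4)); after release of (2, 3) the pool is (3, 7)
  run T4 (needs (3, 6), free (3, 7)); after release of (0, 3) the pool is (3, 10)
  run T1 (needs (2, 10), free (3, 10)); after release of (1, 0) the pool is (4, 10)
  run T8 (needs (2, 10), free (4, 10)); after release of (2, 0) the pool is (6, 10)
  run T3 (needs (6, 0), free (6, 10)); after release of (1, 0) the pool is (7, 10)
  run T2 (needs (6, 9), free (7, 10)); after release of (1, 1) the pool is (8, 11)


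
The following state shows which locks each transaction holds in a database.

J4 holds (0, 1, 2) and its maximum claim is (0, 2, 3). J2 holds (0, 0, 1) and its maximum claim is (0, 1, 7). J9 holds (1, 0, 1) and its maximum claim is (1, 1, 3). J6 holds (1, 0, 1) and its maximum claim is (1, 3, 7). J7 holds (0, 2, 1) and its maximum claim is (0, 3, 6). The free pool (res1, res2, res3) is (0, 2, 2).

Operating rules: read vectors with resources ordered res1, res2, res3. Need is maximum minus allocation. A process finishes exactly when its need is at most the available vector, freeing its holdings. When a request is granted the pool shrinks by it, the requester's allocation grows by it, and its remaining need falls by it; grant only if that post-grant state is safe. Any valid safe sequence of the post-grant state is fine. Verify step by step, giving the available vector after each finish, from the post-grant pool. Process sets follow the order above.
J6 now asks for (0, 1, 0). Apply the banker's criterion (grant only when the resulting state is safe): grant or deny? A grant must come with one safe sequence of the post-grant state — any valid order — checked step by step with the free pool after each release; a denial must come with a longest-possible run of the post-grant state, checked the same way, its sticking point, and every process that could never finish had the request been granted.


GRANT. The post-grant state is safe; one safe sequence: J9, J4, J7, J2, J6.
Key observation: the grant leaves (0, 1, 2) free — enough for J9, whose release restarts the cascade.
Verifying the post-grant state step by step:
  pool = (0, 1, 2)
  J9: need (0, 1, 2) fits (0, 1, 2); releases (1, 0, 1), pool now (1, 1, 3)
  J4: need (0, 1, 1) fits (1, 1, 3); releases (0, 1, 2), pool now (1, 2, 5)
  J7: need (0, 1, 5) fits (1, 2, 5); releases (0, 2, 1), pool now (1, 4, 6)
  J2: need (0, 1, 6) fits (1, 4, 6); releases (0, 0, 1), pool now (1, 4, 7)
  J6: need (0, 2, 6) fits (1, 4, 7); releases (1, 1, 1), pool now (2, 5, 8)


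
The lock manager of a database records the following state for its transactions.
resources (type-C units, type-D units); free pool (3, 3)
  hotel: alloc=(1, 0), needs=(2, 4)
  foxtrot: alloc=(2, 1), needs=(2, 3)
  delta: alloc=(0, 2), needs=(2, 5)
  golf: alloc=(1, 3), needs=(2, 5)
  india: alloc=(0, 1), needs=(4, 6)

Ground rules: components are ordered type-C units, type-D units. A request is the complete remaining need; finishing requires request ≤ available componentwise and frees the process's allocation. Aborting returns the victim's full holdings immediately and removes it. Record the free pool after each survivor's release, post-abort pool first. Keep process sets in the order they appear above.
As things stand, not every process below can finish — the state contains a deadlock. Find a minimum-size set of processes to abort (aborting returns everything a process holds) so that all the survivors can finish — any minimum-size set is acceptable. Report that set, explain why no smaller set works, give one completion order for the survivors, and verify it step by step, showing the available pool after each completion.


The answer: abort delta.
Key observation: golf was stuck for good until delta gave back (0, 2); in the order shown it finishes at step 2.
Why nothing smaller works: aborting no one leaves the state deadlocked as given.
One survivor order: hotel, golf, foxtrot, india. Check, step by step (post-abort pool first):
  pool = (3, 5)
  hotel: need (2, 4) fits (3, 5); releases (1, 0), pool now (4, 5)
  golf: need (2, 5) fits (4, 5); releases (1, 3), pool now (5, 8)
  foxtrot: need (2, 3) fits (5, 8); releases (2, 1), pool now (7, 9)
  india: need (4, 6) fits (7, 9); releases (0, 1), pool now (7, 10)


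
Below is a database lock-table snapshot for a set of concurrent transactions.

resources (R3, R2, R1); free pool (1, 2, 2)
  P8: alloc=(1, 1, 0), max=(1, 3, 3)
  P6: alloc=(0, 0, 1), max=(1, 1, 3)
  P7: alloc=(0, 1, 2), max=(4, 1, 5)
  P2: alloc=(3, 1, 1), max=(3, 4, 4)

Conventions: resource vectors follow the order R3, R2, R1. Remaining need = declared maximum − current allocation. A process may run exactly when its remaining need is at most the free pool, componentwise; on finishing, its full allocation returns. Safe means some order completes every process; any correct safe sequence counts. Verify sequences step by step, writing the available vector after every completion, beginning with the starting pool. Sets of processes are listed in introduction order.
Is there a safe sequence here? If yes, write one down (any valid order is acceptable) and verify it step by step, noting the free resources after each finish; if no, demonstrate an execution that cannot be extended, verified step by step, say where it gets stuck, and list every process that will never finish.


SAFE, for example via the order P6, P8, P2, P7.
Key observation: reading the order forward, P6 is the first process whose need (1, 1, 2) meets the free pool (1, 2, 2) exactly on a resource it requests.
Check, step by step:
  pool = (1, 2, 2)
  P6: need (1, 1, 2) fits (1, 2, 2); releases (0, 0, 1), pool now (1, 2, 3)
  P8: need (0, 2, 3) fits (1, 2, 3); releases (1, 1, 0), pool now (2, 3, 3)
  P2: need (0, 3, 3) fits (2, 3, 3); releases (3, 1, 1), pool now (5, 4, 4)
  P7: need (4, 0, 3) fits (5, 4, 4); releases (0, 1, 2), pool now (5, 5, 6)


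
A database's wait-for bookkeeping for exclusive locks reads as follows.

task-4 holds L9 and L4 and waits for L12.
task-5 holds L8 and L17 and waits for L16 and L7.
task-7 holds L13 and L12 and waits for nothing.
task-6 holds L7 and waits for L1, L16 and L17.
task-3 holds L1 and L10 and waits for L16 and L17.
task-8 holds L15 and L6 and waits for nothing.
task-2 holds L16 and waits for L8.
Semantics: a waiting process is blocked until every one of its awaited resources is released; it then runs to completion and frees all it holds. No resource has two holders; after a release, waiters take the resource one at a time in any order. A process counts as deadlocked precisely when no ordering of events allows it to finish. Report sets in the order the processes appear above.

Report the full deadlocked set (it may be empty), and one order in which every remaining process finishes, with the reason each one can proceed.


Deadlocked: task-5, task-6, task-3 and task-2.
Key observation: the loop task-5 -> task-6 -> task-5 blocks itself forever; task-3 and task-2 are caught in further circular waits.
One completion order for the rest: task-7, task-8, task-4.
Check, step by step:
  task-7 waits on nothing -> runs at once and releases L13 and L12
  task-8 waits on nothing -> runs at once and releases L15 and L6
  run task-4 (all its waits — L12 — are resolved); releases L9 and L4


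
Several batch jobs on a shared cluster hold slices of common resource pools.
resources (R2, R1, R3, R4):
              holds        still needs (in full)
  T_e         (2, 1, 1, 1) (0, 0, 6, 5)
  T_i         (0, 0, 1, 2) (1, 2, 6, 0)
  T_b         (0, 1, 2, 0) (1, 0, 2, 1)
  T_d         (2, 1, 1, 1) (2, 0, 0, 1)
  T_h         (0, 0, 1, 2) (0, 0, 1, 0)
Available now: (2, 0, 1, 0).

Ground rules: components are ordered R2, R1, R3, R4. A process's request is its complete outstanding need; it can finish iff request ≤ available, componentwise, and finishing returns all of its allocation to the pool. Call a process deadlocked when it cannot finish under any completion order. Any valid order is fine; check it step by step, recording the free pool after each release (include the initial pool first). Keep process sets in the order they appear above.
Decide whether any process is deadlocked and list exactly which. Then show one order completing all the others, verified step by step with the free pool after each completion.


Deadlocked: T_e and T_i.
Key observation: even finishing T_h, T_b, T_d leaves just (4, 2, 5, 3) free — too little R3 for any of the remaining processes.
A valid finishing order for the others: T_h, T_b, T_d. Walking it through:
  pool = (2, 0, 1, 0)
  T_h: need (0, 0, 1, 0) fits (2, 0, 1, 0); releases (0, 0, 1, 2), pool now (2, 0, 2, 2)
  T_b: need (1, 0, 2, 1) fits (2, 0, 2, 2); releases (0, 1, 2, 0), pool now (2, 1, 4, 2)
  T_d: need (2, 0, 0, 1) fits (2, 1, 4, 2); releases (2, 1, 1, 1), pool now (4, 2, 5, 3)
None of the blocked processes ever fits:
  T_e cannot run: need (0, 0, 6, 5) vs free (4, 2, 5, 3) (insufficient R3 and R4)
  T_i cannot run: need (1, 2, 6, 0) vs free (4, 2, 5, 3) (insufficient R3)


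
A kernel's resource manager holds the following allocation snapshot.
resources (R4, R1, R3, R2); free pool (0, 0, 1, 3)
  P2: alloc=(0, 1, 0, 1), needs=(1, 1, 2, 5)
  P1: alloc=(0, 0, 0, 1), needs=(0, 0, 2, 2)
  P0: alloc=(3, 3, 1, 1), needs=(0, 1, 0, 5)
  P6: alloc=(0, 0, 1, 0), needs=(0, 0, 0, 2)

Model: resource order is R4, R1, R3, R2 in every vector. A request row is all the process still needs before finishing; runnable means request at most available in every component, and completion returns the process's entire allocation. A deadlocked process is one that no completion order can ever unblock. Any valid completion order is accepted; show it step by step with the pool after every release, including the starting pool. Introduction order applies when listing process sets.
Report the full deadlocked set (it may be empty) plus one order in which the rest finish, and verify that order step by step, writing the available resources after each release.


Deadlocked: P2 and P0.
Key observation: no order helps: past P6, P1, the free pool tops out at (0, 0, 2, 4), below what each blocked process needs in R1.
The rest can finish in the order P6, P1. Verifying each step:
  pool = (0, 0, 1, 3)
  run P6 (needs (0, 0, 0, 2), free (0, 0, 1, 3)); after release of (0, 0, 1, 0) the pool is (0, 0, 2, 3)
  run P1 (needs (0, 0, 2, 2), free (0, 0, 2, 3)); after release of (0, 0, 0, 1) the pool is (0, 0, 2, 4)
The stuck group stays short no matter what:
  P2 cannot run: need (1, 1, 2, 5) vs free (0, 0, 2, 4) (insufficient R4, R1 and R2)
  P0 cannot run: need (0, 1, 0, 5) vs free (0, 0, 2, 4) (insufficient R1 and R2)


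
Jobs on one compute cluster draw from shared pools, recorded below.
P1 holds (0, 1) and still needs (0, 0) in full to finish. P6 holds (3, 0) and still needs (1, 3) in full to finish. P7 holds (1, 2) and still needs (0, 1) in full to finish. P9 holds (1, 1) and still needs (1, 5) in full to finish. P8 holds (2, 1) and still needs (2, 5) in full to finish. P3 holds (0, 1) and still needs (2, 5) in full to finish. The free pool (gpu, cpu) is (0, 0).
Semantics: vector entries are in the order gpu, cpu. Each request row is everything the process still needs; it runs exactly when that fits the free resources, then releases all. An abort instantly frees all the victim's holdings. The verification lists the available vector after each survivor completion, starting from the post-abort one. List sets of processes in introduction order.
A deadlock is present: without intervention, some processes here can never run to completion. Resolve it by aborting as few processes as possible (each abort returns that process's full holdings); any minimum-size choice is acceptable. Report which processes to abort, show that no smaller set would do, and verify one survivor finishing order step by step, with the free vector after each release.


Abort P9 and P8.
Key observation: aborting P9 and P8 returns (3, 2), and P3 — hopeless before — runs at step 4 with the returned capacity in the pool.
No one abort is enough; case by case: P1 alone leaves P9 blocked (short on cpu); P6 alone leaves P9 blocked (short on cpu); P7 alone leaves P9 blocked (short on cpu); P9 alone leaves P8 blocked (short on cpu); P8 alone leaves P9 blocked (short on cpu); P3 alone leaves P9 blocked (short on cpu).
The survivors complete as P1, P6, P7, P3. Walking it through (starting from the post-abort pool):
  pool = (3, 2)
  P1 needs (0, 0) <= (3, 2) -> finishes; pool += (0, 1) = (3, 3)
  P6 needs (1, 3) <= (3, 3) -> finishes; pool += (3, 0) = (6, 3)
  P7 needs (0, 1) <= (6, 3) -> finishes; pool += (1, 2) = (7, 5)
  P3 needs (2, 5) <= (7, 5) -> finishes; pool += (0, 1) = (7, 6)


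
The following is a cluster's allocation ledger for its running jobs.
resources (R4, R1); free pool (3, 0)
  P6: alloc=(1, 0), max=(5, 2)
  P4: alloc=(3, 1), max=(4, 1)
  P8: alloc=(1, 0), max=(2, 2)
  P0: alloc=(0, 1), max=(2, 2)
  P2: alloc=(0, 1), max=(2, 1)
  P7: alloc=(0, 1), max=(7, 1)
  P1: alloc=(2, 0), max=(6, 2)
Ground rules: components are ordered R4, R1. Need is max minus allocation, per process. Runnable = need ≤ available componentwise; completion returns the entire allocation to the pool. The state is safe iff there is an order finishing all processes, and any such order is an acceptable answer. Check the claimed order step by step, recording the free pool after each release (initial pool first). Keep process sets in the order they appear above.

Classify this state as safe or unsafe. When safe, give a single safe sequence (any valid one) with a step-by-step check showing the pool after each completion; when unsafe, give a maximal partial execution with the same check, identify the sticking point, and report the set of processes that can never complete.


SAFE, for example via the order P4, P0, P1, P7, P2, P8, P6.
Key observation: the first exact fit in this order is P0 — it needs (2, 1) with (6, 1) free, meeting a requested resource to the last unit.
Walking it through:
  pool = (3, 0)
  P4: need (1, 0) fits (3, 0); releases (3, 1), pool now (6, 1)
  P0: need (2, 1) fits (6, 1); releases (0, 1), pool now (6, 2)
  P1: need (4, 2) fits (6, 2); releases (2, 0), pool now (8, 2)
  P7: need (7, 0) fits (8, 2); releases (0, 1), pool now (8, 3)
  P2: need (2, 0) fits (8, 3); releases (0, 1), pool now (8, 4)
  P8: need (1, 2) fits (8, 4); releases (1, 0), pool now (9, 4)
  P6: need (4, 2) fits (9, 4); releases (1, 0), pool now (10, 4)


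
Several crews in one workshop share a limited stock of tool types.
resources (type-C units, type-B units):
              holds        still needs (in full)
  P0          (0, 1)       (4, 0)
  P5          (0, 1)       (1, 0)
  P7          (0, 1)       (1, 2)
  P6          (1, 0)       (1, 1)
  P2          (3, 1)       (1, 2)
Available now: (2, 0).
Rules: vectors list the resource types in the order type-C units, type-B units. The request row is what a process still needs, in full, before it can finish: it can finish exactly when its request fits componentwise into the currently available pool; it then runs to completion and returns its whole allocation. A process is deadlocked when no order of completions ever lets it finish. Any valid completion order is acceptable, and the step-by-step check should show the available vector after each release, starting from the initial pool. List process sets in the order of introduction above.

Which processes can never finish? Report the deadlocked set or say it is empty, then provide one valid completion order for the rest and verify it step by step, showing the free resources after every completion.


The deadlocked set is P0, P7 and P2.
Key observation: after P5, P6 the pool peaks at (3, 1), and each blocked process is short somewhere: P0 on type-C units; P7 on type-B units; P2 on type-B units.
One completion order for the rest: P5, P6. Walking it through:
  pool = (2, 0)
  P5: need (1, 0) fits (2, 0); releases (0, 1), pool now (2, 1)
  P6: need (1, 1) fits (2, 1); releases (1, 0), pool now (3, 1)
The blocked processes can never fit:
  blocked: P0 wants (4, 0), pool (3, 1) — not enough type-C units
  blocked: P7 wants (1, 2), pool (3, 1) — not enough type-B units
  blocked: P2 wants (1, 2), pool (3, 1) — not enough type-B units


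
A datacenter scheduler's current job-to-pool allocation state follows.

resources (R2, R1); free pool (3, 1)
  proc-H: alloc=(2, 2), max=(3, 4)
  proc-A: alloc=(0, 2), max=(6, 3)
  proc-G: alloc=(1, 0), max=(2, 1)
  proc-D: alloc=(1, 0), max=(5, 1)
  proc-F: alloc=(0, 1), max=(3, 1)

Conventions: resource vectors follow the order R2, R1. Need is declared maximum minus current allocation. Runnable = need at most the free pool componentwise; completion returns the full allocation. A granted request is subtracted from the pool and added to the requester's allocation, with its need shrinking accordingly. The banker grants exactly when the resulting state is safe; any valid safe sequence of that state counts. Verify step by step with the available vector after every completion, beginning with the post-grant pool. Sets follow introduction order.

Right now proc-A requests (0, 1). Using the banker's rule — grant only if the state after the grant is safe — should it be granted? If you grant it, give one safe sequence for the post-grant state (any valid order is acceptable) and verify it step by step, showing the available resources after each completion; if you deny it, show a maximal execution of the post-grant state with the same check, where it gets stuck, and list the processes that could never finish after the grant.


DENY: after the grant no complete ordering would exist.
Key observation: after proc-F, proc-G, proc-D the pool peaks at (5, 1), and each blocked process is short somewhere: proc-H on R1; proc-A on R2.
On the post-grant state, proc-F, proc-G, proc-D is a maximal run — nothing extends it. Check, step by step:
  pool = (3, 0)
  proc-F: need (3, 0) fits (3, 0); releases (0, 1), pool now (3, 1)
  proc-G: need (1, 1) fits (3, 1); releases (1, 0), pool now (4, 1)
  proc-D: need (4, 1) fits (4, 1); releases (1, 0), pool now (5, 1)
  proc-H cannot run: need (1, 2) vs free (5, 1) (insufficient R1)
  proc-A cannot run: need (6, 0) vs free (5, 1) (insufficient R2)
Processes that could never finish after the grant: proc-H and proc-A.


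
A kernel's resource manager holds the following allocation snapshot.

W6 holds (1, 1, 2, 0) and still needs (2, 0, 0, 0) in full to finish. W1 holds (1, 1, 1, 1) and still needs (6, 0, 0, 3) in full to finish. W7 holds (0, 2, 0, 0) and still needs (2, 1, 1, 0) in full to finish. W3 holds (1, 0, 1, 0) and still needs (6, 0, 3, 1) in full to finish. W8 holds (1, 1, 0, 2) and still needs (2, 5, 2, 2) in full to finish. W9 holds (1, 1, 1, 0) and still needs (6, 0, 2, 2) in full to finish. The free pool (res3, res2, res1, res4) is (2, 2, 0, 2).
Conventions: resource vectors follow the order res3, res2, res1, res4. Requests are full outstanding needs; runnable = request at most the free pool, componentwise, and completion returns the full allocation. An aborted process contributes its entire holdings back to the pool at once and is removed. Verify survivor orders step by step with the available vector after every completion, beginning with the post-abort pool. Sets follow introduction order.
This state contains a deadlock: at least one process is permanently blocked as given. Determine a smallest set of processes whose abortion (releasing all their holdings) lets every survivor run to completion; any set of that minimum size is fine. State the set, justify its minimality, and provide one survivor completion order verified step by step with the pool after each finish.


Minimum abort set: W1 and W3.
Key observation: W9 had no path to completion before; after the abort of W1 and W3 ((2, 1, 2, 1) returned), step 4 is where it fits.
Minimality, checking each single-abort alternative: W6 alone leaves W1 blocked (short on res3); W1 alone leaves W3 blocked (short on res3); W7 alone leaves W1 blocked (short on res3); W3 alone leaves W1 blocked (short on res3); W8 alone leaves W1 blocked (short on res3); W9 alone leaves W1 blocked (short on res3).
The survivors complete as W7, W6, W8, W9. Walking it through (starting from the post-abort pool):
  pool = (4, 3, 2, 3)
  W7: need (2, 1, 1, 0) fits (4, 3, 2, 3); releases (0, 2, 0, 0), pool now (4, 5, 2, 3)
  W6: need (2, 0, 0, 0) fits (4, 5, 2, 3); releases (1, 1, 2, 0), pool now (5, 6, 4, 3)
  W8: need (2, 5, 2, 2) fits (5, 6, 4, 3); releases (1, 1, 0, 2), pool now (6, 7, 4, 5)
  W9: need (6, 0, 2, 2) fits (6, 7, 4, 5); releases (1, 1, 1, 0), pool now (7, 8, 5, 5)
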